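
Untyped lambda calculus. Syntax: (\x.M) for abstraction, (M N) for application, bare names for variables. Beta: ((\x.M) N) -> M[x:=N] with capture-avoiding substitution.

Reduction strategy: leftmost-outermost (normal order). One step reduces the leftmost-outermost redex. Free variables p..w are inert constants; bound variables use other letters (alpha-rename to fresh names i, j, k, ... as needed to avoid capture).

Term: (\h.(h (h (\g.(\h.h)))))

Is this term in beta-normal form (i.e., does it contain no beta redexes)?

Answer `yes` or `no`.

Answer: yes

Derivation:
Term: (\h.(h (h (\g.(\h.h)))))
No beta redexes found.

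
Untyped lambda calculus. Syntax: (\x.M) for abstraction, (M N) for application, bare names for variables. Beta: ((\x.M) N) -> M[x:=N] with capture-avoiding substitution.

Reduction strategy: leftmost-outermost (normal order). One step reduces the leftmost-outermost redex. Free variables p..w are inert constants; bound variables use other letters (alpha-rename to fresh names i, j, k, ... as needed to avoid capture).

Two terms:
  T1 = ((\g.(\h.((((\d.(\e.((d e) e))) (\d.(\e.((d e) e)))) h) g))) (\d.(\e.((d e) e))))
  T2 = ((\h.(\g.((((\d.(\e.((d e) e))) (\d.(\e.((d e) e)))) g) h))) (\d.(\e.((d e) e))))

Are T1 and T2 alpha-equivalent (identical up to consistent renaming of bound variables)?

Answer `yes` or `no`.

Answer: yes

Derivation:
Term 1: ((\g.(\h.((((\d.(\e.((d e) e))) (\d.(\e.((d e) e)))) h) g))) (\d.(\e.((d e) e))))
Term 2: ((\h.(\g.((((\d.(\e.((d e) e))) (\d.(\e.((d e) e)))) g) h))) (\d.(\e.((d e) e))))
Alpha-equivalence: compare structure up to binder renaming.
Result: True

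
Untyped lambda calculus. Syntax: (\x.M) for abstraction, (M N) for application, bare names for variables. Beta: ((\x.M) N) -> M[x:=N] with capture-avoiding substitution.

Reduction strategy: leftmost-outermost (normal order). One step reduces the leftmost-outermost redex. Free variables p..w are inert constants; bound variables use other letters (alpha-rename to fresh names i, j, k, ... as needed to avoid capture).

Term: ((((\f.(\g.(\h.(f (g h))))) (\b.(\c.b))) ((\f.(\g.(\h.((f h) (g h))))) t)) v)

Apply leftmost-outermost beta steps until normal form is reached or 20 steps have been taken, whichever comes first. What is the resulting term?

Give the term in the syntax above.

Answer: (\c.(\h.((t h) (v h))))

Derivation:
Step 0: ((((\f.(\g.(\h.(f (g h))))) (\b.(\c.b))) ((\f.(\g.(\h.((f h) (g h))))) t)) v)
Step 1: (((\g.(\h.((\b.(\c.b)) (g h)))) ((\f.(\g.(\h.((f h) (g h))))) t)) v)
Step 2: ((\h.((\b.(\c.b)) (((\f.(\g.(\h.((f h) (g h))))) t) h))) v)
Step 3: ((\b.(\c.b)) (((\f.(\g.(\h.((f h) (g h))))) t) v))
Step 4: (\c.(((\f.(\g.(\h.((f h) (g h))))) t) v))
Step 5: (\c.((\g.(\h.((t h) (g h)))) v))
Step 6: (\c.(\h.((t h) (v h))))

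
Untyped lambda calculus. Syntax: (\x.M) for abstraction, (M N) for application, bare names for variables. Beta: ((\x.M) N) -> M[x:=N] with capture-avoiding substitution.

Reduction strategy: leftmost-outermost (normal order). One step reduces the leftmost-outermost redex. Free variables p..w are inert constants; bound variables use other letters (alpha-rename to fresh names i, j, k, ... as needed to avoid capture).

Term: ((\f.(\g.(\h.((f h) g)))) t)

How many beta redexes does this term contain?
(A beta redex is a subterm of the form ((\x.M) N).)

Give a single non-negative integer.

Term: ((\f.(\g.(\h.((f h) g)))) t)
  Redex: ((\f.(\g.(\h.((f h) g)))) t)
Total redexes: 1

Answer: 1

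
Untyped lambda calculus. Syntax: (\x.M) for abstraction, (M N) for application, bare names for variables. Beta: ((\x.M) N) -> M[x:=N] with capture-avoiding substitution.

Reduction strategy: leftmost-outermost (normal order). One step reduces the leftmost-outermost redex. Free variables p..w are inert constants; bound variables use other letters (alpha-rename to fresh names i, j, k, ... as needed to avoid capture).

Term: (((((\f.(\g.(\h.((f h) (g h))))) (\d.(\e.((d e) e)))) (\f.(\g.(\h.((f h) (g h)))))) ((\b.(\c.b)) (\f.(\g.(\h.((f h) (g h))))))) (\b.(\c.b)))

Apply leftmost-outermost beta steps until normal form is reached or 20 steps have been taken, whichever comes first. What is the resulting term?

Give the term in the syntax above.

Answer: (\h.(\g.(\i.(((h (\c.h)) i) (g i)))))

Derivation:
Step 0: (((((\f.(\g.(\h.((f h) (g h))))) (\d.(\e.((d e) e)))) (\f.(\g.(\h.((f h) (g h)))))) ((\b.(\c.b)) (\f.(\g.(\h.((f h) (g h))))))) (\b.(\c.b)))
Step 1: ((((\g.(\h.(((\d.(\e.((d e) e))) h) (g h)))) (\f.(\g.(\h.((f h) (g h)))))) ((\b.(\c.b)) (\f.(\g.(\h.((f h) (g h))))))) (\b.(\c.b)))
Step 2: (((\h.(((\d.(\e.((d e) e))) h) ((\f.(\g.(\h.((f h) (g h))))) h))) ((\b.(\c.b)) (\f.(\g.(\h.((f h) (g h))))))) (\b.(\c.b)))
Step 3: ((((\d.(\e.((d e) e))) ((\b.(\c.b)) (\f.(\g.(\h.((f h) (g h))))))) ((\f.(\g.(\h.((f h) (g h))))) ((\b.(\c.b)) (\f.(\g.(\h.((f h) (g h)))))))) (\b.(\c.b)))
Step 4: (((\e.((((\b.(\c.b)) (\f.(\g.(\h.((f h) (g h)))))) e) e)) ((\f.(\g.(\h.((f h) (g h))))) ((\b.(\c.b)) (\f.(\g.(\h.((f h) (g h)))))))) (\b.(\c.b)))
Step 5: (((((\b.(\c.b)) (\f.(\g.(\h.((f h) (g h)))))) ((\f.(\g.(\h.((f h) (g h))))) ((\b.(\c.b)) (\f.(\g.(\h.((f h) (g h)))))))) ((\f.(\g.(\h.((f h) (g h))))) ((\b.(\c.b)) (\f.(\g.(\h.((f h) (g h)))))))) (\b.(\c.b)))
Step 6: ((((\c.(\f.(\g.(\h.((f h) (g h)))))) ((\f.(\g.(\h.((f h) (g h))))) ((\b.(\c.b)) (\f.(\g.(\h.((f h) (g h)))))))) ((\f.(\g.(\h.((f h) (g h))))) ((\b.(\c.b)) (\f.(\g.(\h.((f h) (g h)))))))) (\b.(\c.b)))
Step 7: (((\f.(\g.(\h.((f h) (g h))))) ((\f.(\g.(\h.((f h) (g h))))) ((\b.(\c.b)) (\f.(\g.(\h.((f h) (g h)))))))) (\b.(\c.b)))
Step 8: ((\g.(\h.((((\f.(\g.(\h.((f h) (g h))))) ((\b.(\c.b)) (\f.(\g.(\h.((f h) (g h))))))) h) (g h)))) (\b.(\c.b)))
Step 9: (\h.((((\f.(\g.(\h.((f h) (g h))))) ((\b.(\c.b)) (\f.(\g.(\h.((f h) (g h))))))) h) ((\b.(\c.b)) h)))
Step 10: (\h.(((\g.(\h.((((\b.(\c.b)) (\f.(\g.(\h.((f h) (g h)))))) h) (g h)))) h) ((\b.(\c.b)) h)))
Step 11: (\h.((\i.((((\b.(\c.b)) (\f.(\g.(\h.((f h) (g h)))))) i) (h i))) ((\b.(\c.b)) h)))
Step 12: (\h.((((\b.(\c.b)) (\f.(\g.(\h.((f h) (g h)))))) ((\b.(\c.b)) h)) (h ((\b.(\c.b)) h))))
Step 13: (\h.(((\c.(\f.(\g.(\h.((f h) (g h)))))) ((\b.(\c.b)) h)) (h ((\b.(\c.b)) h))))
Step 14: (\h.((\f.(\g.(\h.((f h) (g h))))) (h ((\b.(\c.b)) h))))
Step 15: (\h.(\g.(\i.(((h ((\b.(\c.b)) h)) i) (g i)))))
Step 16: (\h.(\g.(\i.(((h (\c.h)) i) (g i)))))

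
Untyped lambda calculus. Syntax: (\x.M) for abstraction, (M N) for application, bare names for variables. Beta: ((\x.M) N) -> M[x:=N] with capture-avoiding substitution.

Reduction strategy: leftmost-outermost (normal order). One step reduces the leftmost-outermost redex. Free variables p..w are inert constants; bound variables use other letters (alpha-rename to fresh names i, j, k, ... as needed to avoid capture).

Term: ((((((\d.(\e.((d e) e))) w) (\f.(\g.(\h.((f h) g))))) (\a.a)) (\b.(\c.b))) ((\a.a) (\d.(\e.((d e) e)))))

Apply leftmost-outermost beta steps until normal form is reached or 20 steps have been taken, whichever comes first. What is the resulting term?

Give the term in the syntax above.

Step 0: ((((((\d.(\e.((d e) e))) w) (\f.(\g.(\h.((f h) g))))) (\a.a)) (\b.(\c.b))) ((\a.a) (\d.(\e.((d e) e)))))
Step 1: (((((\e.((w e) e)) (\f.(\g.(\h.((f h) g))))) (\a.a)) (\b.(\c.b))) ((\a.a) (\d.(\e.((d e) e)))))
Step 2: (((((w (\f.(\g.(\h.((f h) g))))) (\f.(\g.(\h.((f h) g))))) (\a.a)) (\b.(\c.b))) ((\a.a) (\d.(\e.((d e) e)))))
Step 3: (((((w (\f.(\g.(\h.((f h) g))))) (\f.(\g.(\h.((f h) g))))) (\a.a)) (\b.(\c.b))) (\d.(\e.((d e) e))))

Answer: (((((w (\f.(\g.(\h.((f h) g))))) (\f.(\g.(\h.((f h) g))))) (\a.a)) (\b.(\c.b))) (\d.(\e.((d e) e))))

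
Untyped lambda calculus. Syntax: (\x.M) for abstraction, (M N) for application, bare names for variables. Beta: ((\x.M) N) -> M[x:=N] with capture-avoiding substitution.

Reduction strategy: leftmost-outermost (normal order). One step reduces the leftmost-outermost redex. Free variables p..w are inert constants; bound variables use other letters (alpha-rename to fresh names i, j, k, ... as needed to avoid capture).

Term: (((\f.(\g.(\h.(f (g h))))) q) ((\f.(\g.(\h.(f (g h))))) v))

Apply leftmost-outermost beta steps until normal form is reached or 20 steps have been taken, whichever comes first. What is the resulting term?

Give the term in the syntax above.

Answer: (\h.(q (\i.(v (h i)))))

Derivation:
Step 0: (((\f.(\g.(\h.(f (g h))))) q) ((\f.(\g.(\h.(f (g h))))) v))
Step 1: ((\g.(\h.(q (g h)))) ((\f.(\g.(\h.(f (g h))))) v))
Step 2: (\h.(q (((\f.(\g.(\h.(f (g h))))) v) h)))
Step 3: (\h.(q ((\g.(\h.(v (g h)))) h)))
Step 4: (\h.(q (\i.(v (h i)))))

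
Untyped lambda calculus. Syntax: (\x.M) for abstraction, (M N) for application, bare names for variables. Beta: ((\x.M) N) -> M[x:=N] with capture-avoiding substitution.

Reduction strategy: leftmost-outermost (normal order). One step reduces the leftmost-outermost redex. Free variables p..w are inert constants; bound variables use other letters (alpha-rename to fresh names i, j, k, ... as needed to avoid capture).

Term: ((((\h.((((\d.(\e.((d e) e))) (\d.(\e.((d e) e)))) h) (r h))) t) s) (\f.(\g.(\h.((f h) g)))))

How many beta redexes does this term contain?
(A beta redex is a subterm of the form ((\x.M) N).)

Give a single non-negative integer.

Term: ((((\h.((((\d.(\e.((d e) e))) (\d.(\e.((d e) e)))) h) (r h))) t) s) (\f.(\g.(\h.((f h) g)))))
  Redex: ((\h.((((\d.(\e.((d e) e))) (\d.(\e.((d e) e)))) h) (r h))) t)
  Redex: ((\d.(\e.((d e) e))) (\d.(\e.((d e) e))))
Total redexes: 2

Answer: 2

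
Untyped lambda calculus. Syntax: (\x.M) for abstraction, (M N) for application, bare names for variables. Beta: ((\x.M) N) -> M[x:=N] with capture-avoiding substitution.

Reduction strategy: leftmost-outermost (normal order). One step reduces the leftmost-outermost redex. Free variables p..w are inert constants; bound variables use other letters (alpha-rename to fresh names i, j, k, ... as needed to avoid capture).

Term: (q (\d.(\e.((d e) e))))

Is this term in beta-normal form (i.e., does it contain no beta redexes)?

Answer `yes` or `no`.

Answer: yes

Derivation:
Term: (q (\d.(\e.((d e) e))))
No beta redexes found.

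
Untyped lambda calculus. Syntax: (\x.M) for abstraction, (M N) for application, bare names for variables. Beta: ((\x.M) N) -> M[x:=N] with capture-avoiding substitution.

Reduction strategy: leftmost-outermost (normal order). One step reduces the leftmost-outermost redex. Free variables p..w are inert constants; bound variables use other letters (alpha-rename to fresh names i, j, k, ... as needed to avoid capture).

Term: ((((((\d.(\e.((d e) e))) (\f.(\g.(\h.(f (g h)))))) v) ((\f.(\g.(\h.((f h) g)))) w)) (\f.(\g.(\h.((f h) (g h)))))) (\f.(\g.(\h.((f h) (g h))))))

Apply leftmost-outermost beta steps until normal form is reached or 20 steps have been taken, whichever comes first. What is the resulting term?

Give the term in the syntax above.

Answer: (((v (v (\g.(\h.((w h) g))))) (\f.(\g.(\h.((f h) (g h)))))) (\f.(\g.(\h.((f h) (g h))))))

Derivation:
Step 0: ((((((\d.(\e.((d e) e))) (\f.(\g.(\h.(f (g h)))))) v) ((\f.(\g.(\h.((f h) g)))) w)) (\f.(\g.(\h.((f h) (g h)))))) (\f.(\g.(\h.((f h) (g h))))))
Step 1: (((((\e.(((\f.(\g.(\h.(f (g h))))) e) e)) v) ((\f.(\g.(\h.((f h) g)))) w)) (\f.(\g.(\h.((f h) (g h)))))) (\f.(\g.(\h.((f h) (g h))))))
Step 2: ((((((\f.(\g.(\h.(f (g h))))) v) v) ((\f.(\g.(\h.((f h) g)))) w)) (\f.(\g.(\h.((f h) (g h)))))) (\f.(\g.(\h.((f h) (g h))))))
Step 3: (((((\g.(\h.(v (g h)))) v) ((\f.(\g.(\h.((f h) g)))) w)) (\f.(\g.(\h.((f h) (g h)))))) (\f.(\g.(\h.((f h) (g h))))))
Step 4: ((((\h.(v (v h))) ((\f.(\g.(\h.((f h) g)))) w)) (\f.(\g.(\h.((f h) (g h)))))) (\f.(\g.(\h.((f h) (g h))))))
Step 5: (((v (v ((\f.(\g.(\h.((f h) g)))) w))) (\f.(\g.(\h.((f h) (g h)))))) (\f.(\g.(\h.((f h) (g h))))))
Step 6: (((v (v (\g.(\h.((w h) g))))) (\f.(\g.(\h.((f h) (g h)))))) (\f.(\g.(\h.((f h) (g h))))))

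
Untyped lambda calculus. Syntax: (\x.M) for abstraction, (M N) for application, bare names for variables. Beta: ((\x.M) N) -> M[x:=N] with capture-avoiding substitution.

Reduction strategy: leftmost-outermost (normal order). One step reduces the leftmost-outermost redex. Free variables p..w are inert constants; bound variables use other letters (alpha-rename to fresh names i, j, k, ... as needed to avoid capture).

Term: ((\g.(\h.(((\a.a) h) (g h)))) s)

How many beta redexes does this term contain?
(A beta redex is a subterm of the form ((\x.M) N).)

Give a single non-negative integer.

Term: ((\g.(\h.(((\a.a) h) (g h)))) s)
  Redex: ((\g.(\h.(((\a.a) h) (g h)))) s)
  Redex: ((\a.a) h)
Total redexes: 2

Answer: 2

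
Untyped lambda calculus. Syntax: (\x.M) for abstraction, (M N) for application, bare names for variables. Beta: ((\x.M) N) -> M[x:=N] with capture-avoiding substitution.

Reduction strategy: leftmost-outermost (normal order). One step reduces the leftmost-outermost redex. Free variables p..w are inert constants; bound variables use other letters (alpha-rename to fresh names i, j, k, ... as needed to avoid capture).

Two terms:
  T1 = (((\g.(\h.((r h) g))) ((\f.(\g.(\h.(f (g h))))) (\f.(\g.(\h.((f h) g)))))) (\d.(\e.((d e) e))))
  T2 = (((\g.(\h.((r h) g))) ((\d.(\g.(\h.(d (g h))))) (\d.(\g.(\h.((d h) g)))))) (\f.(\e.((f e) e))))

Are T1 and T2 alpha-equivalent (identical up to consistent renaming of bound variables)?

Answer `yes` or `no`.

Answer: yes

Derivation:
Term 1: (((\g.(\h.((r h) g))) ((\f.(\g.(\h.(f (g h))))) (\f.(\g.(\h.((f h) g)))))) (\d.(\e.((d e) e))))
Term 2: (((\g.(\h.((r h) g))) ((\d.(\g.(\h.(d (g h))))) (\d.(\g.(\h.((d h) g)))))) (\f.(\e.((f e) e))))
Alpha-equivalence: compare structure up to binder renaming.
Result: True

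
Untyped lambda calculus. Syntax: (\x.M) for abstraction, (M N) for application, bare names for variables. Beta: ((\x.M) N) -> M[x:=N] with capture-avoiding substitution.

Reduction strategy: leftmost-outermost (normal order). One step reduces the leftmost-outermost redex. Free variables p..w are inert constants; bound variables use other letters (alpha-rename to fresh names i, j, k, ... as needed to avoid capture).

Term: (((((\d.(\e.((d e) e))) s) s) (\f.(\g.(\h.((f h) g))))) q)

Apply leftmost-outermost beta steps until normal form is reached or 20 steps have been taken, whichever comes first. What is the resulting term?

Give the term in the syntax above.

Answer: ((((s s) s) (\f.(\g.(\h.((f h) g))))) q)

Derivation:
Step 0: (((((\d.(\e.((d e) e))) s) s) (\f.(\g.(\h.((f h) g))))) q)
Step 1: ((((\e.((s e) e)) s) (\f.(\g.(\h.((f h) g))))) q)
Step 2: ((((s s) s) (\f.(\g.(\h.((f h) g))))) q)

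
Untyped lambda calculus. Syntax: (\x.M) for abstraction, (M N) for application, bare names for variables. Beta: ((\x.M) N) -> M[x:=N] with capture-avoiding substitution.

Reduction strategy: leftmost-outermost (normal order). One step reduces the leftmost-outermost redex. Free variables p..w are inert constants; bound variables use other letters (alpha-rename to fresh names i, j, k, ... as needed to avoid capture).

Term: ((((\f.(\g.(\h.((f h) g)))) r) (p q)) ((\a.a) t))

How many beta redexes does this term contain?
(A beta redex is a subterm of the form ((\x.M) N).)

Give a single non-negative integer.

Term: ((((\f.(\g.(\h.((f h) g)))) r) (p q)) ((\a.a) t))
  Redex: ((\f.(\g.(\h.((f h) g)))) r)
  Redex: ((\a.a) t)
Total redexes: 2

Answer: 2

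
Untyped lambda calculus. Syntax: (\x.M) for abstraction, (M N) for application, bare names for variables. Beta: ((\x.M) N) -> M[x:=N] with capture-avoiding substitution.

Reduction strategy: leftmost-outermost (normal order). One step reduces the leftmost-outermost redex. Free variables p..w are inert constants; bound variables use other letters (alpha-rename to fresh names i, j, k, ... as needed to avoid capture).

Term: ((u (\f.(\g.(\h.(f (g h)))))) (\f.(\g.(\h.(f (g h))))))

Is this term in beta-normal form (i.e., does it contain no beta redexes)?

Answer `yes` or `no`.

Term: ((u (\f.(\g.(\h.(f (g h)))))) (\f.(\g.(\h.(f (g h))))))
No beta redexes found.

Answer: yes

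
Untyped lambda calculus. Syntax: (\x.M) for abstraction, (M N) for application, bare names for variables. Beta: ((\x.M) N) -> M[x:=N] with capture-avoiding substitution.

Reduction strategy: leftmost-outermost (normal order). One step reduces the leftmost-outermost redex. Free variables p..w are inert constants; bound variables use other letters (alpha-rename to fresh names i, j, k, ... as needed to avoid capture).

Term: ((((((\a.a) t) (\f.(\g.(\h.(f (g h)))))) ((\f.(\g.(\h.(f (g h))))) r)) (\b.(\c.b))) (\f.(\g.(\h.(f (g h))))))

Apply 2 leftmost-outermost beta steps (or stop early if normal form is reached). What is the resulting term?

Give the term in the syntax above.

Step 0: ((((((\a.a) t) (\f.(\g.(\h.(f (g h)))))) ((\f.(\g.(\h.(f (g h))))) r)) (\b.(\c.b))) (\f.(\g.(\h.(f (g h))))))
Step 1: ((((t (\f.(\g.(\h.(f (g h)))))) ((\f.(\g.(\h.(f (g h))))) r)) (\b.(\c.b))) (\f.(\g.(\h.(f (g h))))))
Step 2: ((((t (\f.(\g.(\h.(f (g h)))))) (\g.(\h.(r (g h))))) (\b.(\c.b))) (\f.(\g.(\h.(f (g h))))))

Answer: ((((t (\f.(\g.(\h.(f (g h)))))) (\g.(\h.(r (g h))))) (\b.(\c.b))) (\f.(\g.(\h.(f (g h))))))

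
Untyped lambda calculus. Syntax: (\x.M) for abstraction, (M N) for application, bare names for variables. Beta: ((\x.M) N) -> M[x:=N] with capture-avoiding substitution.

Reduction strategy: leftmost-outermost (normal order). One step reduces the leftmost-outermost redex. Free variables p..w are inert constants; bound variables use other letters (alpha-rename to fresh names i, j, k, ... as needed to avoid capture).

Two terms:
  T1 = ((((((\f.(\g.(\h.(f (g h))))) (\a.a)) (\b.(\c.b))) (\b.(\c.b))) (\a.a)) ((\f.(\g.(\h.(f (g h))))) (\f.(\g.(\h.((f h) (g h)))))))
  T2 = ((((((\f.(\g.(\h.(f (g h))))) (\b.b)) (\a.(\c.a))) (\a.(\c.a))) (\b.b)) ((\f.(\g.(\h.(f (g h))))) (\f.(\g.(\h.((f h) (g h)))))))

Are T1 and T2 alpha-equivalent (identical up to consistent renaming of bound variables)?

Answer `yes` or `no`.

Answer: yes

Derivation:
Term 1: ((((((\f.(\g.(\h.(f (g h))))) (\a.a)) (\b.(\c.b))) (\b.(\c.b))) (\a.a)) ((\f.(\g.(\h.(f (g h))))) (\f.(\g.(\h.((f h) (g h)))))))
Term 2: ((((((\f.(\g.(\h.(f (g h))))) (\b.b)) (\a.(\c.a))) (\a.(\c.a))) (\b.b)) ((\f.(\g.(\h.(f (g h))))) (\f.(\g.(\h.((f h) (g h)))))))
Alpha-equivalence: compare structure up to binder renaming.
Result: True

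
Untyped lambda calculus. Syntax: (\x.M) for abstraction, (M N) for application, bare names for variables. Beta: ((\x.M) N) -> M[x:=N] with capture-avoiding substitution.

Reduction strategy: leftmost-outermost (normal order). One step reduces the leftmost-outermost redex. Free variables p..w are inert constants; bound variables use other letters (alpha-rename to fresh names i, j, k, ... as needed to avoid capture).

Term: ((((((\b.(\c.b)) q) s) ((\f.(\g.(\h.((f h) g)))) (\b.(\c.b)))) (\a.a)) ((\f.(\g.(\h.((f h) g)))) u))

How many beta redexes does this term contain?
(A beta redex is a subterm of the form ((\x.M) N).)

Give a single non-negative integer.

Answer: 3

Derivation:
Term: ((((((\b.(\c.b)) q) s) ((\f.(\g.(\h.((f h) g)))) (\b.(\c.b)))) (\a.a)) ((\f.(\g.(\h.((f h) g)))) u))
  Redex: ((\b.(\c.b)) q)
  Redex: ((\f.(\g.(\h.((f h) g)))) (\b.(\c.b)))
  Redex: ((\f.(\g.(\h.((f h) g)))) u)
Total redexes: 3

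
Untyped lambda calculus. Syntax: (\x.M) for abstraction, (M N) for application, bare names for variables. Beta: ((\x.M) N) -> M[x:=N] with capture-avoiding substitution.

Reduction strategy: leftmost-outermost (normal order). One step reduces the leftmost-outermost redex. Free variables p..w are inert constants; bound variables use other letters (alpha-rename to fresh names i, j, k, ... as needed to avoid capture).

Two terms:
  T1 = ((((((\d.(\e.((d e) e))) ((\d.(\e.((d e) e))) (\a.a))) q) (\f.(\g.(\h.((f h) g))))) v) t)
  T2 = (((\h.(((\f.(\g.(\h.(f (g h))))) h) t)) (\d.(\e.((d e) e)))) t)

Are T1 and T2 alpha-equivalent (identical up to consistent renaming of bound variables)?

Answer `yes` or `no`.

Answer: no

Derivation:
Term 1: ((((((\d.(\e.((d e) e))) ((\d.(\e.((d e) e))) (\a.a))) q) (\f.(\g.(\h.((f h) g))))) v) t)
Term 2: (((\h.(((\f.(\g.(\h.(f (g h))))) h) t)) (\d.(\e.((d e) e)))) t)
Alpha-equivalence: compare structure up to binder renaming.
Result: False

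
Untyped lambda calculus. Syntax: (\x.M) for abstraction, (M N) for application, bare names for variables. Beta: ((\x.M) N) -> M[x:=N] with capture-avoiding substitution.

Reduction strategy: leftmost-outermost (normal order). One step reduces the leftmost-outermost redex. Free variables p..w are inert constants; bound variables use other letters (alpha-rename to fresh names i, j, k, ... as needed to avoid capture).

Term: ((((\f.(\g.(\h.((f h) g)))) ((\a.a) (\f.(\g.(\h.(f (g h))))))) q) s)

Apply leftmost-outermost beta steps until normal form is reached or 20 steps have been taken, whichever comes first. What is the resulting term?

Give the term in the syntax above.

Answer: (\h.(s (q h)))

Derivation:
Step 0: ((((\f.(\g.(\h.((f h) g)))) ((\a.a) (\f.(\g.(\h.(f (g h))))))) q) s)
Step 1: (((\g.(\h.((((\a.a) (\f.(\g.(\h.(f (g h)))))) h) g))) q) s)
Step 2: ((\h.((((\a.a) (\f.(\g.(\h.(f (g h)))))) h) q)) s)
Step 3: ((((\a.a) (\f.(\g.(\h.(f (g h)))))) s) q)
Step 4: (((\f.(\g.(\h.(f (g h))))) s) q)
Step 5: ((\g.(\h.(s (g h)))) q)
Step 6: (\h.(s (q h)))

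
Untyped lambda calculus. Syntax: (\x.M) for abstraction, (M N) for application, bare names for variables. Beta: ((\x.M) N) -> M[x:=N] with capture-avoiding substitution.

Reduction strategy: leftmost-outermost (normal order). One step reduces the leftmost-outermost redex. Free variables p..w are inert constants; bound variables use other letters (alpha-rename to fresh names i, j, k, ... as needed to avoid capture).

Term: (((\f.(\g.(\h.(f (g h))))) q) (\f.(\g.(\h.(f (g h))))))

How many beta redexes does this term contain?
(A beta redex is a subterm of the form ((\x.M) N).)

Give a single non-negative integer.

Term: (((\f.(\g.(\h.(f (g h))))) q) (\f.(\g.(\h.(f (g h))))))
  Redex: ((\f.(\g.(\h.(f (g h))))) q)
Total redexes: 1

Answer: 1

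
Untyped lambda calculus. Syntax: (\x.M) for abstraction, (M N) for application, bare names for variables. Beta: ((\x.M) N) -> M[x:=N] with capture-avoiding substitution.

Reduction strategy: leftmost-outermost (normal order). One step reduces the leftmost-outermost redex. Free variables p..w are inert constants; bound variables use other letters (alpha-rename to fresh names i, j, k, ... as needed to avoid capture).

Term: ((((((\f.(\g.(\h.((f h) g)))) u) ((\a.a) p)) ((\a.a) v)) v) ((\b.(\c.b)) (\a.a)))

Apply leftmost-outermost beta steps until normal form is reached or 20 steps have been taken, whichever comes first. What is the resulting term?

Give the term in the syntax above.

Step 0: ((((((\f.(\g.(\h.((f h) g)))) u) ((\a.a) p)) ((\a.a) v)) v) ((\b.(\c.b)) (\a.a)))
Step 1: (((((\g.(\h.((u h) g))) ((\a.a) p)) ((\a.a) v)) v) ((\b.(\c.b)) (\a.a)))
Step 2: ((((\h.((u h) ((\a.a) p))) ((\a.a) v)) v) ((\b.(\c.b)) (\a.a)))
Step 3: ((((u ((\a.a) v)) ((\a.a) p)) v) ((\b.(\c.b)) (\a.a)))
Step 4: ((((u v) ((\a.a) p)) v) ((\b.(\c.b)) (\a.a)))
Step 5: ((((u v) p) v) ((\b.(\c.b)) (\a.a)))
Step 6: ((((u v) p) v) (\c.(\a.a)))

Answer: ((((u v) p) v) (\c.(\a.a)))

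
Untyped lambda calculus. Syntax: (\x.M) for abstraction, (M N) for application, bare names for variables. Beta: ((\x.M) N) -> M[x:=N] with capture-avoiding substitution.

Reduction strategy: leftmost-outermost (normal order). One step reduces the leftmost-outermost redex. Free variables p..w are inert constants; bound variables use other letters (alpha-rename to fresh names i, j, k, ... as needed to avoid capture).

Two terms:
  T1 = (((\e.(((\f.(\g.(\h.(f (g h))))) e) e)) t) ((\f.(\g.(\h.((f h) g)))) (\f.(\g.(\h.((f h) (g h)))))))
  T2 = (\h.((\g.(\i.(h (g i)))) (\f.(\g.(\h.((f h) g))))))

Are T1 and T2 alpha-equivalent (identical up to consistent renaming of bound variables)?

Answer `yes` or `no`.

Answer: no

Derivation:
Term 1: (((\e.(((\f.(\g.(\h.(f (g h))))) e) e)) t) ((\f.(\g.(\h.((f h) g)))) (\f.(\g.(\h.((f h) (g h)))))))
Term 2: (\h.((\g.(\i.(h (g i)))) (\f.(\g.(\h.((f h) g))))))
Alpha-equivalence: compare structure up to binder renaming.
Result: False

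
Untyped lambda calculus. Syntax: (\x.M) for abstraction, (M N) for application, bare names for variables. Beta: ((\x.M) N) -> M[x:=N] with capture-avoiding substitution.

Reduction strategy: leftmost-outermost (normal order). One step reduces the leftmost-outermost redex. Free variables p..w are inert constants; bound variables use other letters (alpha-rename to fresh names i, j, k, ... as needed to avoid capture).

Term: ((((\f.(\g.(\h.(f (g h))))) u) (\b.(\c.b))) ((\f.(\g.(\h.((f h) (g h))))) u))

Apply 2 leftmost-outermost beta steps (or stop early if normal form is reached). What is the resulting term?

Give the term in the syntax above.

Step 0: ((((\f.(\g.(\h.(f (g h))))) u) (\b.(\c.b))) ((\f.(\g.(\h.((f h) (g h))))) u))
Step 1: (((\g.(\h.(u (g h)))) (\b.(\c.b))) ((\f.(\g.(\h.((f h) (g h))))) u))
Step 2: ((\h.(u ((\b.(\c.b)) h))) ((\f.(\g.(\h.((f h) (g h))))) u))

Answer: ((\h.(u ((\b.(\c.b)) h))) ((\f.(\g.(\h.((f h) (g h))))) u))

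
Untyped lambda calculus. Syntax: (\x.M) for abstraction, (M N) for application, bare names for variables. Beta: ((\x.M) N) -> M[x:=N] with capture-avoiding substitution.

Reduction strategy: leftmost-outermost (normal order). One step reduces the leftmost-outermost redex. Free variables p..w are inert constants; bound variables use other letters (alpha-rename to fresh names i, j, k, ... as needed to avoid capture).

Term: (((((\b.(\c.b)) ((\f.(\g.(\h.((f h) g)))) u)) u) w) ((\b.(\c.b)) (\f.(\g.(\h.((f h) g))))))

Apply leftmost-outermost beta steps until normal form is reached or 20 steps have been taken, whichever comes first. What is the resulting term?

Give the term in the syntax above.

Answer: ((u (\c.(\f.(\g.(\h.((f h) g)))))) w)

Derivation:
Step 0: (((((\b.(\c.b)) ((\f.(\g.(\h.((f h) g)))) u)) u) w) ((\b.(\c.b)) (\f.(\g.(\h.((f h) g))))))
Step 1: ((((\c.((\f.(\g.(\h.((f h) g)))) u)) u) w) ((\b.(\c.b)) (\f.(\g.(\h.((f h) g))))))
Step 2: ((((\f.(\g.(\h.((f h) g)))) u) w) ((\b.(\c.b)) (\f.(\g.(\h.((f h) g))))))
Step 3: (((\g.(\h.((u h) g))) w) ((\b.(\c.b)) (\f.(\g.(\h.((f h) g))))))
Step 4: ((\h.((u h) w)) ((\b.(\c.b)) (\f.(\g.(\h.((f h) g))))))
Step 5: ((u ((\b.(\c.b)) (\f.(\g.(\h.((f h) g)))))) w)
Step 6: ((u (\c.(\f.(\g.(\h.((f h) g)))))) w)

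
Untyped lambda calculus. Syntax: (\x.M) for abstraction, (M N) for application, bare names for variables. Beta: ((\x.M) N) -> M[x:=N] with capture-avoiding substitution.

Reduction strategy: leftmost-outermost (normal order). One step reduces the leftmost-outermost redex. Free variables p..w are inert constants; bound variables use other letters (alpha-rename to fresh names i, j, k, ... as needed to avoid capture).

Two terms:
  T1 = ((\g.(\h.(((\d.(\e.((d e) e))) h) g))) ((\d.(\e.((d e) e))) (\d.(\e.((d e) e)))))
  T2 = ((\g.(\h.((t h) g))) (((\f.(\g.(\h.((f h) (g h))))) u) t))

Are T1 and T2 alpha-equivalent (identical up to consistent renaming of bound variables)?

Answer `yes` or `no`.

Answer: no

Derivation:
Term 1: ((\g.(\h.(((\d.(\e.((d e) e))) h) g))) ((\d.(\e.((d e) e))) (\d.(\e.((d e) e)))))
Term 2: ((\g.(\h.((t h) g))) (((\f.(\g.(\h.((f h) (g h))))) u) t))
Alpha-equivalence: compare structure up to binder renaming.
Result: False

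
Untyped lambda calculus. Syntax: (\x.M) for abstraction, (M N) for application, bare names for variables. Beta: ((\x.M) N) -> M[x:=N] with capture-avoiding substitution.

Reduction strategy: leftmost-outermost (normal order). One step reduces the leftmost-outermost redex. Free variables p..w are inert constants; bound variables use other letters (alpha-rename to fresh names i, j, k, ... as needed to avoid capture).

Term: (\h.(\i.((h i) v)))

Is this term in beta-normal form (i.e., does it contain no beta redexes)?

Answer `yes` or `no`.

Answer: yes

Derivation:
Term: (\h.(\i.((h i) v)))
No beta redexes found.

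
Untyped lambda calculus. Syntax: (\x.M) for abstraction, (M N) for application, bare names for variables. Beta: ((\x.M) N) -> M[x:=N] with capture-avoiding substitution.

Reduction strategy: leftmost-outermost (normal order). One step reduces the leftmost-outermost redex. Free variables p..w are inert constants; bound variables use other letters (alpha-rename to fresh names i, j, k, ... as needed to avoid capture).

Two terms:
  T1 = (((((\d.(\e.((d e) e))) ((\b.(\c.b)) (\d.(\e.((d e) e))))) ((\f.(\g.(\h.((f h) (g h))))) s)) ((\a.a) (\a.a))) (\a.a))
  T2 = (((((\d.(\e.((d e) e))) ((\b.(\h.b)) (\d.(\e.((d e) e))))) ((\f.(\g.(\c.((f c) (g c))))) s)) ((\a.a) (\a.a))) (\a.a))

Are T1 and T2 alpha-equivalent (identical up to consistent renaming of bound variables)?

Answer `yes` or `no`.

Term 1: (((((\d.(\e.((d e) e))) ((\b.(\c.b)) (\d.(\e.((d e) e))))) ((\f.(\g.(\h.((f h) (g h))))) s)) ((\a.a) (\a.a))) (\a.a))
Term 2: (((((\d.(\e.((d e) e))) ((\b.(\h.b)) (\d.(\e.((d e) e))))) ((\f.(\g.(\c.((f c) (g c))))) s)) ((\a.a) (\a.a))) (\a.a))
Alpha-equivalence: compare structure up to binder renaming.
Result: True

Answer: yes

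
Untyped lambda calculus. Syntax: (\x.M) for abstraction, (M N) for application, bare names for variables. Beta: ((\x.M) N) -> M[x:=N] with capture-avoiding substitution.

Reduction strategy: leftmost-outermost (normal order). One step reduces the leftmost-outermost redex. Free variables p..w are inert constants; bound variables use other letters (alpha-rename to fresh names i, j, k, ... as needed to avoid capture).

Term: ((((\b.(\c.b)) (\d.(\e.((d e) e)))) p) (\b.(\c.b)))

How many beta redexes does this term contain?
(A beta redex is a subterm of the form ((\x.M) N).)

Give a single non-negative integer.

Answer: 1

Derivation:
Term: ((((\b.(\c.b)) (\d.(\e.((d e) e)))) p) (\b.(\c.b)))
  Redex: ((\b.(\c.b)) (\d.(\e.((d e) e))))
Total redexes: 1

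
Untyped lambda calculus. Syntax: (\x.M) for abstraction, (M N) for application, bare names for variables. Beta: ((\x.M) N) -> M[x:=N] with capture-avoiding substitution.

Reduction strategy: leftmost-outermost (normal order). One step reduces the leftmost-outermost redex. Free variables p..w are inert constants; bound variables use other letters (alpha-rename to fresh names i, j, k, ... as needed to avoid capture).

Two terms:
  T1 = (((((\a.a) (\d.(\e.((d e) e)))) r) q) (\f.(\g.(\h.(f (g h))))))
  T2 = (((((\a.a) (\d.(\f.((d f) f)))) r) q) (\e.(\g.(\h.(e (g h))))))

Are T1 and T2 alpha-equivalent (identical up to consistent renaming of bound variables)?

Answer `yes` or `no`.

Answer: yes

Derivation:
Term 1: (((((\a.a) (\d.(\e.((d e) e)))) r) q) (\f.(\g.(\h.(f (g h))))))
Term 2: (((((\a.a) (\d.(\f.((d f) f)))) r) q) (\e.(\g.(\h.(e (g h))))))
Alpha-equivalence: compare structure up to binder renaming.
Result: True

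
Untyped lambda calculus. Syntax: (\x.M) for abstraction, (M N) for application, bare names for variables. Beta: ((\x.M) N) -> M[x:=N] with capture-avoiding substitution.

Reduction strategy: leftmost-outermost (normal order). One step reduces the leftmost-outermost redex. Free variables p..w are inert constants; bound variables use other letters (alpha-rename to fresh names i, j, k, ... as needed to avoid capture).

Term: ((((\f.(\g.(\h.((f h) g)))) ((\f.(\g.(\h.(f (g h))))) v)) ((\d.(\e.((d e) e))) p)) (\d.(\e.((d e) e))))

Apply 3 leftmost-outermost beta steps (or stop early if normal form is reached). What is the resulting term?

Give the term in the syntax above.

Step 0: ((((\f.(\g.(\h.((f h) g)))) ((\f.(\g.(\h.(f (g h))))) v)) ((\d.(\e.((d e) e))) p)) (\d.(\e.((d e) e))))
Step 1: (((\g.(\h.((((\f.(\g.(\h.(f (g h))))) v) h) g))) ((\d.(\e.((d e) e))) p)) (\d.(\e.((d e) e))))
Step 2: ((\h.((((\f.(\g.(\h.(f (g h))))) v) h) ((\d.(\e.((d e) e))) p))) (\d.(\e.((d e) e))))
Step 3: ((((\f.(\g.(\h.(f (g h))))) v) (\d.(\e.((d e) e)))) ((\d.(\e.((d e) e))) p))

Answer: ((((\f.(\g.(\h.(f (g h))))) v) (\d.(\e.((d e) e)))) ((\d.(\e.((d e) e))) p))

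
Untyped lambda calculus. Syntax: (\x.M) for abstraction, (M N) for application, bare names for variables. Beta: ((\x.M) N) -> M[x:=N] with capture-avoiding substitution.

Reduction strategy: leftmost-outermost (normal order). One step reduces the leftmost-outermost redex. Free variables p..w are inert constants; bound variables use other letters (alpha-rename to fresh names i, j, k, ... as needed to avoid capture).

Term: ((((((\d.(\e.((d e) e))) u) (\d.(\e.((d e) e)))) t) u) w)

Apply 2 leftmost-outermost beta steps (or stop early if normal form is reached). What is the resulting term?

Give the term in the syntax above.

Step 0: ((((((\d.(\e.((d e) e))) u) (\d.(\e.((d e) e)))) t) u) w)
Step 1: (((((\e.((u e) e)) (\d.(\e.((d e) e)))) t) u) w)
Step 2: (((((u (\d.(\e.((d e) e)))) (\d.(\e.((d e) e)))) t) u) w)

Answer: (((((u (\d.(\e.((d e) e)))) (\d.(\e.((d e) e)))) t) u) w)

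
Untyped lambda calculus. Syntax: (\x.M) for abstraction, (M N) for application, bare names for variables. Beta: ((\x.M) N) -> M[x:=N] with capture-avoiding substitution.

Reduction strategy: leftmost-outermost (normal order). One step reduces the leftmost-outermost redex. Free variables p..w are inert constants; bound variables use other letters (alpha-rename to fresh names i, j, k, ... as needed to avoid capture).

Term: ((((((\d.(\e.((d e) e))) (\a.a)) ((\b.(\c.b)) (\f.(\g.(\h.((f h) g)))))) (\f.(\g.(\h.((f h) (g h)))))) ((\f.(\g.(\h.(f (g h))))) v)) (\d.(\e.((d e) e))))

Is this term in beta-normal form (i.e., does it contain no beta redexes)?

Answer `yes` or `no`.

Answer: no

Derivation:
Term: ((((((\d.(\e.((d e) e))) (\a.a)) ((\b.(\c.b)) (\f.(\g.(\h.((f h) g)))))) (\f.(\g.(\h.((f h) (g h)))))) ((\f.(\g.(\h.(f (g h))))) v)) (\d.(\e.((d e) e))))
Found 3 beta redex(es).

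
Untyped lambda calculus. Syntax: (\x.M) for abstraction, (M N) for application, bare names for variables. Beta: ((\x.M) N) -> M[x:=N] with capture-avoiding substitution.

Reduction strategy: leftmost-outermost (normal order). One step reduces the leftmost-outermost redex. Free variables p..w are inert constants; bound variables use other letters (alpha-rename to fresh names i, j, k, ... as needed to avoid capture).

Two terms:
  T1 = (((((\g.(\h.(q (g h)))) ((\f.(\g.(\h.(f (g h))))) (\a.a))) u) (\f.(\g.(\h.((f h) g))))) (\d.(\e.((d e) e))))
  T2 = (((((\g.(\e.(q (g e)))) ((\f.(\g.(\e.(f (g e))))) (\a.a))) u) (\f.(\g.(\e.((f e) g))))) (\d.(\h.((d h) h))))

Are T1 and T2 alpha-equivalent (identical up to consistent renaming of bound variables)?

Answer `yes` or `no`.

Term 1: (((((\g.(\h.(q (g h)))) ((\f.(\g.(\h.(f (g h))))) (\a.a))) u) (\f.(\g.(\h.((f h) g))))) (\d.(\e.((d e) e))))
Term 2: (((((\g.(\e.(q (g e)))) ((\f.(\g.(\e.(f (g e))))) (\a.a))) u) (\f.(\g.(\e.((f e) g))))) (\d.(\h.((d h) h))))
Alpha-equivalence: compare structure up to binder renaming.
Result: True

Answer: yes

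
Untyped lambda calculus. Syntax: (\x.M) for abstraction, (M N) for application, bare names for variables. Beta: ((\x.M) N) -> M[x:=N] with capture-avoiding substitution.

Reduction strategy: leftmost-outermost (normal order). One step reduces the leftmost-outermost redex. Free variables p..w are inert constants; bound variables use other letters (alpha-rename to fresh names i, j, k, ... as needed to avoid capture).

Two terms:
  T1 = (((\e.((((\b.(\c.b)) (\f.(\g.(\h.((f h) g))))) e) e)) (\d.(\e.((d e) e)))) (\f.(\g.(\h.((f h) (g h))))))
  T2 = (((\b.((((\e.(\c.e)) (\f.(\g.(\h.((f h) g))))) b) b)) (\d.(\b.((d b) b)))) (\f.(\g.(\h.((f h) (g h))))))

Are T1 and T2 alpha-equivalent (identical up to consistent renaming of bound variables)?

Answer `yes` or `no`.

Answer: yes

Derivation:
Term 1: (((\e.((((\b.(\c.b)) (\f.(\g.(\h.((f h) g))))) e) e)) (\d.(\e.((d e) e)))) (\f.(\g.(\h.((f h) (g h))))))
Term 2: (((\b.((((\e.(\c.e)) (\f.(\g.(\h.((f h) g))))) b) b)) (\d.(\b.((d b) b)))) (\f.(\g.(\h.((f h) (g h))))))
Alpha-equivalence: compare structure up to binder renaming.
Result: True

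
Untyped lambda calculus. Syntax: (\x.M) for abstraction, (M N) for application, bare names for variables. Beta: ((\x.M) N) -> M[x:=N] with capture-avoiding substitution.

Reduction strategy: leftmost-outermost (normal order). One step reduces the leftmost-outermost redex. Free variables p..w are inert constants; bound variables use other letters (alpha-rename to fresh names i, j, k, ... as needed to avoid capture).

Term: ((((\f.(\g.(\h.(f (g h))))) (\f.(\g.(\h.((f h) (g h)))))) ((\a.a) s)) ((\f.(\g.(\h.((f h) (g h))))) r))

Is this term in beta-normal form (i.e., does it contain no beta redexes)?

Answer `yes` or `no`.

Answer: no

Derivation:
Term: ((((\f.(\g.(\h.(f (g h))))) (\f.(\g.(\h.((f h) (g h)))))) ((\a.a) s)) ((\f.(\g.(\h.((f h) (g h))))) r))
Found 3 beta redex(es).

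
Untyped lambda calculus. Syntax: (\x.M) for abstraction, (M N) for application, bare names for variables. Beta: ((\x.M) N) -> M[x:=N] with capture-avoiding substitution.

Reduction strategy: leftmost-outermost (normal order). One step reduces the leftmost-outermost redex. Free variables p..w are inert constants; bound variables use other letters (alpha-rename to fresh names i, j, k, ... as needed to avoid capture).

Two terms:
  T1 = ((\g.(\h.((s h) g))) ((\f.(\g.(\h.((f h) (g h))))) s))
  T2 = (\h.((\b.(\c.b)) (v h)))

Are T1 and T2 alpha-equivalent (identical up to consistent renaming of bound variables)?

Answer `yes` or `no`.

Term 1: ((\g.(\h.((s h) g))) ((\f.(\g.(\h.((f h) (g h))))) s))
Term 2: (\h.((\b.(\c.b)) (v h)))
Alpha-equivalence: compare structure up to binder renaming.
Result: False

Answer: no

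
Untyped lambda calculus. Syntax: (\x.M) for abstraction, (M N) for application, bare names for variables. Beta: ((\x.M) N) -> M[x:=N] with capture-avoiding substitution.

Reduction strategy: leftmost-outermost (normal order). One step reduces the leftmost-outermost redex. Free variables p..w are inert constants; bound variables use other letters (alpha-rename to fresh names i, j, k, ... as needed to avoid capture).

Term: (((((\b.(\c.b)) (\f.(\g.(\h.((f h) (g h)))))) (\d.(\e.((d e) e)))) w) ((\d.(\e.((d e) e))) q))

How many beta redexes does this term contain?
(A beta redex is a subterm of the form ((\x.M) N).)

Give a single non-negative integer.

Term: (((((\b.(\c.b)) (\f.(\g.(\h.((f h) (g h)))))) (\d.(\e.((d e) e)))) w) ((\d.(\e.((d e) e))) q))
  Redex: ((\b.(\c.b)) (\f.(\g.(\h.((f h) (g h))))))
  Redex: ((\d.(\e.((d e) e))) q)
Total redexes: 2

Answer: 2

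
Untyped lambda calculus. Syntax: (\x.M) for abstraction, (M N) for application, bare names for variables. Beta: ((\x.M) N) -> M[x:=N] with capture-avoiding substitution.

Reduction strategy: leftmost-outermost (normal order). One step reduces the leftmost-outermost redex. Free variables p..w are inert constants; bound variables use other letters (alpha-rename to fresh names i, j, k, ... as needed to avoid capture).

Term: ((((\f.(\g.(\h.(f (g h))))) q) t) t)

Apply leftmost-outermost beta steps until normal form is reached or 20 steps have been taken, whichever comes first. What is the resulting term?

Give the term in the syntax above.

Answer: (q (t t))

Derivation:
Step 0: ((((\f.(\g.(\h.(f (g h))))) q) t) t)
Step 1: (((\g.(\h.(q (g h)))) t) t)
Step 2: ((\h.(q (t h))) t)
Step 3: (q (t t))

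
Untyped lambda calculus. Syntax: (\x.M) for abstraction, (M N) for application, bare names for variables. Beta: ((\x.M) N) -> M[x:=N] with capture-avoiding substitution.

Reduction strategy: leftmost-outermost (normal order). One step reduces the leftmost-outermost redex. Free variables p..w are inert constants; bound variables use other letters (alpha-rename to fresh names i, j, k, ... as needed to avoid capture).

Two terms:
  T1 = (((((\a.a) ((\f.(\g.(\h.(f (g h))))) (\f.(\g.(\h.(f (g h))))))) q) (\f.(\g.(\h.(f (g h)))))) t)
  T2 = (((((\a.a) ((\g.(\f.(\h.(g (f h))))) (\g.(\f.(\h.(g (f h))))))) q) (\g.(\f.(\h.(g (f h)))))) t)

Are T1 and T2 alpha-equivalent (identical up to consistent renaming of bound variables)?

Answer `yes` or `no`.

Answer: yes

Derivation:
Term 1: (((((\a.a) ((\f.(\g.(\h.(f (g h))))) (\f.(\g.(\h.(f (g h))))))) q) (\f.(\g.(\h.(f (g h)))))) t)
Term 2: (((((\a.a) ((\g.(\f.(\h.(g (f h))))) (\g.(\f.(\h.(g (f h))))))) q) (\g.(\f.(\h.(g (f h)))))) t)
Alpha-equivalence: compare structure up to binder renaming.
Result: True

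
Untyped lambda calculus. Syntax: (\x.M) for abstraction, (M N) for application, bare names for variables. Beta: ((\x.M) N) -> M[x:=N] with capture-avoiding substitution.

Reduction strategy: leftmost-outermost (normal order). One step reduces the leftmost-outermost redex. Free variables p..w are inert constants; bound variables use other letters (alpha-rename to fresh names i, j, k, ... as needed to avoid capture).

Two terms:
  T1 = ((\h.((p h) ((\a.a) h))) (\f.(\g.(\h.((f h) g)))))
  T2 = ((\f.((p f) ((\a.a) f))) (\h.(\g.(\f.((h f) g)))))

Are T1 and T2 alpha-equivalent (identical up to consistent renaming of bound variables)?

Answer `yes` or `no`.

Answer: yes

Derivation:
Term 1: ((\h.((p h) ((\a.a) h))) (\f.(\g.(\h.((f h) g)))))
Term 2: ((\f.((p f) ((\a.a) f))) (\h.(\g.(\f.((h f) g)))))
Alpha-equivalence: compare structure up to binder renaming.
Result: True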